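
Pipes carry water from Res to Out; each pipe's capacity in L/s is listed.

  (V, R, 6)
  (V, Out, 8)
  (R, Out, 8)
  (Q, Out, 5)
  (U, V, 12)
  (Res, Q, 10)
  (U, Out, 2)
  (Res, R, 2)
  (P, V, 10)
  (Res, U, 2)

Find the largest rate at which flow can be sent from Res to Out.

9

Augment Res→Q→Out: bottleneck 5, flow now 5.
Augment Res→R→Out: bottleneck 2, flow now 7.
Augment Res→U→Out: bottleneck 2, flow now 9.
No augmenting path remains; maximum flow = 9.
In the residual graph, reachable from Res: {Res, Q}.
Min-cut edges: Res→R (2), Res→U (2), Q→Out (5); capacity 2 + 2 + 5 = 9.
This cut is saturated, so no flow can exceed 9.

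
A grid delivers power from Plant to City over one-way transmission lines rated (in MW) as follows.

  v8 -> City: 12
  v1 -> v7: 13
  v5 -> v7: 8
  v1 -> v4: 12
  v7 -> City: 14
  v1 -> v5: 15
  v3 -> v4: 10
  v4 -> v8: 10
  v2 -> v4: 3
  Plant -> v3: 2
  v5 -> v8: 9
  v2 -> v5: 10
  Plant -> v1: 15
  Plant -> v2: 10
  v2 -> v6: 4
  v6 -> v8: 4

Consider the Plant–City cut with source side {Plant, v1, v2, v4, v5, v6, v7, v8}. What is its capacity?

Edges leaving {Plant, v1, v2, v4, v5, v6, v7, v8}: Plant→v3 (2), v7→City (14), v8→City (12).
Cut capacity = 2 + 14 + 12 = 28.

28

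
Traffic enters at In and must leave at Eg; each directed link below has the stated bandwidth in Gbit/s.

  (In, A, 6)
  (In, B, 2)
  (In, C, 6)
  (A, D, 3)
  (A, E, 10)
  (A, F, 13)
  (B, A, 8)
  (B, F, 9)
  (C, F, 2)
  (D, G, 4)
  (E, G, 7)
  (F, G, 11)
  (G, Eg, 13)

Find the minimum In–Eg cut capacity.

10

Augment In→A→D→G→Eg: bottleneck 3, flow now 3.
Augment In→A→E→G→Eg: bottleneck 3, flow now 6.
Augment In→B→F→G→Eg: bottleneck 2, flow now 8.
Augment In→C→F→G→Eg: bottleneck 2, flow now 10.
No augmenting path remains; maximum flow = 10.
By max-flow min-cut, the minimum cut capacity equals the max flow.
In the residual graph, reachable from In: {In, C}.
Min-cut edges: In→A (6), In→B (2), C→F (2); capacity 6 + 2 + 2 = 10.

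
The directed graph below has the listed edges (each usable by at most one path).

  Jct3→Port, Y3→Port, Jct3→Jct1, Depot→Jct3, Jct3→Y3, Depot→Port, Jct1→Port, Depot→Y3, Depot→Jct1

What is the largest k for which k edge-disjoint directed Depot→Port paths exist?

4

Assign every edge capacity 1; by Menger, the answer equals the max flow.
Path Depot→Port (+1); total 1.
Path Depot→Jct3→Port (+1); total 2.
Path Depot→Jct1→Port (+1); total 3.
Path Depot→Y3→Port (+1); total 4.
No residual Depot→Port path; max flow = 4.
Certifying cut of size 4: {Depot→Jct1, Depot→Jct3, Depot→Port, Depot→Y3}.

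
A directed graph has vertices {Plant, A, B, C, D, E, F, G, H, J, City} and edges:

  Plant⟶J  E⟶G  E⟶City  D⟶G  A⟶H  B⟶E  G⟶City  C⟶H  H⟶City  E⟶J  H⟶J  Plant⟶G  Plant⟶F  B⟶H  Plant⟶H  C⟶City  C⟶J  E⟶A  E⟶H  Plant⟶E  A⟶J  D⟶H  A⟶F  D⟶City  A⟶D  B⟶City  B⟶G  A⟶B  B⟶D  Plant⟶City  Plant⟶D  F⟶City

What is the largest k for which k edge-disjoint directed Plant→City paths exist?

6

Assign every edge capacity 1; by Menger, the answer equals the max flow.
Path Plant→City (+1); total 1.
Path Plant→D→City (+1); total 2.
Path Plant→E→City (+1); total 3.
Path Plant→F→City (+1); total 4.
Path Plant→G→City (+1); total 5.
Path Plant→H→City (+1); total 6.
No residual Plant→City path; max flow = 6.
Certifying cut of size 6: {Plant→City, Plant→D, Plant→E, Plant→F, Plant→G, Plant→H}.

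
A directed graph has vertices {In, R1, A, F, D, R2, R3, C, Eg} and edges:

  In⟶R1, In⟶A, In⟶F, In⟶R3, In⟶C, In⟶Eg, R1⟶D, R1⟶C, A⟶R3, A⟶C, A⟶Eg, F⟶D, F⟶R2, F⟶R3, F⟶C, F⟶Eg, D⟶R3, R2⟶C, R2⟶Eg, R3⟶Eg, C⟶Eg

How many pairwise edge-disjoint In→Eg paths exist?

Assign every edge capacity 1; by Menger, the answer equals the max flow.
Path In→Eg (+1); total 1.
Path In→A→Eg (+1); total 2.
Path In→F→Eg (+1); total 3.
Path In→R3→Eg (+1); total 4.
Path In→C→Eg (+1); total 5.
No residual In→Eg path; max flow = 5.
Certifying cut of size 5: {C→Eg, In→A, In→Eg, In→F, R3→Eg}.

5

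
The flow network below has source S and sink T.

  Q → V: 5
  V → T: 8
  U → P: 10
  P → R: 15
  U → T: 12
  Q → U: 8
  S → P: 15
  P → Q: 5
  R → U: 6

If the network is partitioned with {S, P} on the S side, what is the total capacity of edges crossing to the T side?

20

Edges leaving {S, P}: P→Q (5), P→R (15).
Cut capacity = 5 + 15 = 20.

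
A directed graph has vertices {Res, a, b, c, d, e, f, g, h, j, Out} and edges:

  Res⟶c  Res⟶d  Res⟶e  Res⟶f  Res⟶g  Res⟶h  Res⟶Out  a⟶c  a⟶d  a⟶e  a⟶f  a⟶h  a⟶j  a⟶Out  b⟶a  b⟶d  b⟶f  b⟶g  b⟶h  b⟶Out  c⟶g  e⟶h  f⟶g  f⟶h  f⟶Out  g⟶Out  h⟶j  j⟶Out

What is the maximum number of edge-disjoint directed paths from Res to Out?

Assign every edge capacity 1; by Menger, the answer equals the max flow.
Path Res→Out (+1); total 1.
Path Res→f→Out (+1); total 2.
Path Res→g→Out (+1); total 3.
Path Res→h→j→Out (+1); total 4.
No residual Res→Out path; max flow = 4.
Certifying cut of size 4: {Res→Out, Res→f, g→Out, h→j}.

4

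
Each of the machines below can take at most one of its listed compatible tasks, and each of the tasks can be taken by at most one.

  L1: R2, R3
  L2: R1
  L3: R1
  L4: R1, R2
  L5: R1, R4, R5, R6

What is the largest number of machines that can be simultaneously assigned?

Unit-capacity flow: source→left, listed edges, right→sink; max matching = max flow.
Augmenting path L1→R2 (+1); matched 1.
Augmenting path L2→R1 (+1); matched 2.
Augmenting path L5→R4 (+1); matched 3.
Augmenting path L4→R2→L1→R3 (+1); matched 4.
No augmenting path remains; maximum matching = 4.
König certificate: {L1, L4, L5, R1} is a vertex cover of size 4 (every listed pair touches it), so no matching can be larger.

4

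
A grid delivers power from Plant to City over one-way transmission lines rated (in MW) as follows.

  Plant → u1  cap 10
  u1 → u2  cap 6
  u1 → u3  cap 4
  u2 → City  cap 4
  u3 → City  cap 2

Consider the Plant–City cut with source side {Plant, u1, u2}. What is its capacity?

8

Edges leaving {Plant, u1, u2}: u1→u3 (4), u2→City (4).
Cut capacity = 4 + 4 = 8.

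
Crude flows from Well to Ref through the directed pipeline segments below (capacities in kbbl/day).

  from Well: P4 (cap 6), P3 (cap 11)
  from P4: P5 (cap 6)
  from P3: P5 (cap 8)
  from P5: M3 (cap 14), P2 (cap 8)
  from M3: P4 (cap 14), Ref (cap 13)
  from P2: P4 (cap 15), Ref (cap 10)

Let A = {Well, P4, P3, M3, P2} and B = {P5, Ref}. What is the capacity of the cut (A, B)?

Edges leaving {Well, P4, P3, M3, P2}: P4→P5 (6), P3→P5 (8), M3→Ref (13), P2→Ref (10).
Cut capacity = 6 + 8 + 13 + 10 = 37.

37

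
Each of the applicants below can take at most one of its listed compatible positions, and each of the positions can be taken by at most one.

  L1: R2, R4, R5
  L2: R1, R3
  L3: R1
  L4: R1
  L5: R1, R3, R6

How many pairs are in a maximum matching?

Unit-capacity flow: source→left, listed edges, right→sink; max matching = max flow.
Augmenting path L1→R2 (+1); matched 1.
Augmenting path L2→R1 (+1); matched 2.
Augmenting path L5→R3 (+1); matched 3.
Augmenting path L3→R1→L2→R3→L5→R6 (+1); matched 4.
No augmenting path remains; maximum matching = 4.
König certificate: {L1, L2, L5, R1} is a vertex cover of size 4 (every listed pair touches it), so no matching can be larger.

4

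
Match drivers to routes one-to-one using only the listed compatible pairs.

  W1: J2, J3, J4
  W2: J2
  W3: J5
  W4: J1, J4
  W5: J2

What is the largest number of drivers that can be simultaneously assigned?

Unit-capacity flow: source→left, listed edges, right→sink; max matching = max flow.
Augmenting path W1→J2 (+1); matched 1.
Augmenting path W3→J5 (+1); matched 2.
Augmenting path W4→J1 (+1); matched 3.
Augmenting path W2→J2→W1→J3 (+1); matched 4.
No augmenting path remains; maximum matching = 4.
König certificate: {W1, W3, W4, J2} is a vertex cover of size 4 (every listed pair touches it), so no matching can be larger.

4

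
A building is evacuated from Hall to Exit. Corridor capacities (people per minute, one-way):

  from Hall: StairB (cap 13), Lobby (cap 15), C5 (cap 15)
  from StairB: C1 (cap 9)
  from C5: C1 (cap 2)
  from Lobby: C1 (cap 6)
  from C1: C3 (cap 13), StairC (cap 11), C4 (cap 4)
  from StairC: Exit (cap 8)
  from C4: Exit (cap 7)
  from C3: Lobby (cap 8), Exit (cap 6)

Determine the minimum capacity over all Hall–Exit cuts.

17

Augment Hall→StairB→C1→StairC→Exit: bottleneck 8, flow now 8.
Augment Hall→StairB→C1→C4→Exit: bottleneck 1, flow now 9.
Augment Hall→C5→C1→C4→Exit: bottleneck 2, flow now 11.
Augment Hall→Lobby→C1→C4→Exit: bottleneck 1, flow now 12.
Augment Hall→Lobby→C1→C3→Exit: bottleneck 5, flow now 17.
No augmenting path remains; maximum flow = 17.
By max-flow min-cut, the minimum cut capacity equals the max flow.
In the residual graph, reachable from Hall: {Hall, StairB, C5, Lobby}.
Min-cut edges: StairB→C1 (9), C5→C1 (2), Lobby→C1 (6); capacity 9 + 2 + 6 = 17.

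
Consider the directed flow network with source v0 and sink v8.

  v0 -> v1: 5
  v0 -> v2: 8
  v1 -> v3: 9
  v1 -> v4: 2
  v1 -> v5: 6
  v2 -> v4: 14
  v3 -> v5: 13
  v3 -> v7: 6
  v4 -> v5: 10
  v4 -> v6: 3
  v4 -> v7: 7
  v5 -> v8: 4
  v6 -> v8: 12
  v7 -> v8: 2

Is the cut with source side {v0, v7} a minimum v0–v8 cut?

Given cut capacity: 5 + 8 + 2 = 15.
Augment v0→v1→v5→v8: bottleneck 4, flow now 4.
Augment v0→v1→v3→v7→v8: bottleneck 1, flow now 5.
Augment v0→v2→v4→v6→v8: bottleneck 3, flow now 8.
Augment v0→v2→v4→v7→v8: bottleneck 1, flow now 9.
No augmenting path remains; maximum flow = 9.
In the residual graph, reachable from v0: {v0, v1, v2, v3, v4, v5, v7}.
Min-cut edges: v4→v6 (3), v5→v8 (4), v7→v8 (2); capacity 3 + 4 + 2 = 9.
Cut capacity 15 exceeds the max flow 9, so it is not minimum.

No — its capacity is 15, but the minimum cut has capacity 9.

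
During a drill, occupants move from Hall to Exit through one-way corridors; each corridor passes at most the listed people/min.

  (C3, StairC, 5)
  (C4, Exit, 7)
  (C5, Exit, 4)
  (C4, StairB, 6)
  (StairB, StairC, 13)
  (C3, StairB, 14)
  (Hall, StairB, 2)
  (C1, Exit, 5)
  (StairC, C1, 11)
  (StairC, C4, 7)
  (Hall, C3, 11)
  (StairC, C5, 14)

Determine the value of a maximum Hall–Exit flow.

Augment Hall→StairB→StairC→C4→Exit: bottleneck 2, flow now 2.
Augment Hall→C3→StairC→C4→Exit: bottleneck 5, flow now 7.
Augment Hall→C3→StairB→StairC→C5→Exit: bottleneck 4, flow now 11.
Augment Hall→C3→StairB→StairC→C1→Exit: bottleneck 2, flow now 13.
No augmenting path remains; maximum flow = 13.
In the residual graph, reachable from Hall: {Hall}.
Min-cut edges: Hall→StairB (2), Hall→C3 (11); capacity 2 + 11 = 13.
This cut is saturated, so no flow can exceed 13.

13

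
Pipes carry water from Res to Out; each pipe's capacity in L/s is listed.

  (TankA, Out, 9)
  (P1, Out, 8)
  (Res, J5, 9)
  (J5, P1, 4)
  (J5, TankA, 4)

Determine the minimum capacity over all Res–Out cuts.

8

Augment Res→J5→P1→Out: bottleneck 4, flow now 4.
Augment Res→J5→TankA→Out: bottleneck 4, flow now 8.
No augmenting path remains; maximum flow = 8.
By max-flow min-cut, the minimum cut capacity equals the max flow.
In the residual graph, reachable from Res: {Res, J5}.
Min-cut edges: J5→P1 (4), J5→TankA (4); capacity 4 + 4 = 8.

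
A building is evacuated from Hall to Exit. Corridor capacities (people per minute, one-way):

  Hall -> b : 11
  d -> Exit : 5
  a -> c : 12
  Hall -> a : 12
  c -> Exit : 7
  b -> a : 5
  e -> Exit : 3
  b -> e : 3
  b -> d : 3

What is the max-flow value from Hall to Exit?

Augment Hall→a→c→Exit: bottleneck 7, flow now 7.
Augment Hall→b→d→Exit: bottleneck 3, flow now 10.
Augment Hall→b→e→Exit: bottleneck 3, flow now 13.
No augmenting path remains; maximum flow = 13.
In the residual graph, reachable from Hall: {Hall, a, b, c}.
Min-cut edges: b→d (3), b→e (3), c→Exit (7); capacity 3 + 3 + 7 = 13.
This cut is saturated, so no flow can exceed 13.

13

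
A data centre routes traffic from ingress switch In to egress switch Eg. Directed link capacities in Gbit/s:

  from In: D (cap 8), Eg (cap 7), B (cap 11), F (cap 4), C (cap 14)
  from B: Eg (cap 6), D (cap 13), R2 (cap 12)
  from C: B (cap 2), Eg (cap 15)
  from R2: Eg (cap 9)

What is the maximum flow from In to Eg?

Augment In→Eg: bottleneck 7, flow now 7.
Augment In→B→Eg: bottleneck 6, flow now 13.
Augment In→C→Eg: bottleneck 14, flow now 27.
Augment In→B→R2→Eg: bottleneck 5, flow now 32.
No augmenting path remains; maximum flow = 32.
In the residual graph, reachable from In: {In, D, F}.
Min-cut edges: In→B (11), In→C (14), In→Eg (7); capacity 11 + 14 + 7 = 32.
This cut is saturated, so no flow can exceed 32.

32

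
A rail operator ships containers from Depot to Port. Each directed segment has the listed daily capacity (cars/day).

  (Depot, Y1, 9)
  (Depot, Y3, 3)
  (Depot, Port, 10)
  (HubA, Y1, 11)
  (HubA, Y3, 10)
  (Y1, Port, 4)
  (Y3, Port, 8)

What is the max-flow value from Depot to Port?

17

Augment Depot→Port: bottleneck 10, flow now 10.
Augment Depot→Y1→Port: bottleneck 4, flow now 14.
Augment Depot→Y3→Port: bottleneck 3, flow now 17.
No augmenting path remains; maximum flow = 17.
In the residual graph, reachable from Depot: {Depot, Y1}.
Min-cut edges: Depot→Y3 (3), Depot→Port (10), Y1→Port (4); capacity 3 + 10 + 4 = 17.
This cut is saturated, so no flow can exceed 17.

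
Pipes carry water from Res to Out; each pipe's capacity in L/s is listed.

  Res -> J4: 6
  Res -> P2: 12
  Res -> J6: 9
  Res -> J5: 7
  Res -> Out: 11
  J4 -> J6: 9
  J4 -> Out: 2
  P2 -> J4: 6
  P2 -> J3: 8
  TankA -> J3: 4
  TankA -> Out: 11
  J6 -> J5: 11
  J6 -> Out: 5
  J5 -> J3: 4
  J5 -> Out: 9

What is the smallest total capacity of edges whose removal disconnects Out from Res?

27

Augment Res→Out: bottleneck 11, flow now 11.
Augment Res→J4→Out: bottleneck 2, flow now 13.
Augment Res→J6→Out: bottleneck 5, flow now 18.
Augment Res→J5→Out: bottleneck 7, flow now 25.
Augment Res→J6→J5→Out: bottleneck 2, flow now 27.
No augmenting path remains; maximum flow = 27.
By max-flow min-cut, the minimum cut capacity equals the max flow.
In the residual graph, reachable from Res: {Res, J4, P2, J6, J5, J3}.
Min-cut edges: Res→Out (11), J4→Out (2), J6→Out (5), J5→Out (9); capacity 11 + 2 + 5 + 9 = 27.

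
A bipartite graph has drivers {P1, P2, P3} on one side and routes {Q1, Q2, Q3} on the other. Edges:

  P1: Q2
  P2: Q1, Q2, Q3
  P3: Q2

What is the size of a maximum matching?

Unit-capacity flow: source→left, listed edges, right→sink; max matching = max flow.
Augmenting path P1→Q2 (+1); matched 1.
Augmenting path P2→Q1 (+1); matched 2.
No augmenting path remains; maximum matching = 2.
König certificate: {P2, Q2} is a vertex cover of size 2 (every listed pair touches it), so no matching can be larger.

2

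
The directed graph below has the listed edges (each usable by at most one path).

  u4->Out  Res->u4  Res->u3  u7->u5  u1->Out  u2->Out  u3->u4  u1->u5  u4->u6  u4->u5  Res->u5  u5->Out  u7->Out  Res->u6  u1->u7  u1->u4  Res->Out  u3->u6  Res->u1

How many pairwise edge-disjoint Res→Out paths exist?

4

Assign every edge capacity 1; by Menger, the answer equals the max flow.
Path Res→Out (+1); total 1.
Path Res→u1→Out (+1); total 2.
Path Res→u4→Out (+1); total 3.
Path Res→u5→Out (+1); total 4.
No residual Res→Out path; max flow = 4.
Certifying cut of size 4: {Res→Out, Res→u1, u4→Out, u5→Out}.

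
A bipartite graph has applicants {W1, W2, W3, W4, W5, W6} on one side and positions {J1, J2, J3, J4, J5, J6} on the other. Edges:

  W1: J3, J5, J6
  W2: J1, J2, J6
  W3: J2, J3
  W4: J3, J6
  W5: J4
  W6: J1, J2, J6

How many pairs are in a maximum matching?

6

Unit-capacity flow: source→left, listed edges, right→sink; max matching = max flow.
Augmenting path W1→J3 (+1); matched 1.
Augmenting path W2→J1 (+1); matched 2.
Augmenting path W3→J2 (+1); matched 3.
Augmenting path W4→J6 (+1); matched 4.
Augmenting path W5→J4 (+1); matched 5.
Augmenting path W6→J2→W3→J3→W1→J5 (+1); matched 6.
No augmenting path remains; maximum matching = 6.
König certificate: {W1, W2, W3, W4, W5, W6} is a vertex cover of size 6 (every listed pair touches it), so no matching can be larger.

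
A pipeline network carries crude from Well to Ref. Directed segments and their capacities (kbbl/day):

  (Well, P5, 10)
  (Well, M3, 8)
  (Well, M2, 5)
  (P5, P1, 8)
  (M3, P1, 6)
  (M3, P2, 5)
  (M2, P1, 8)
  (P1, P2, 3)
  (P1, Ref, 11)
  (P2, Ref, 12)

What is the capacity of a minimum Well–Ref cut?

Augment Well→P5→P1→Ref: bottleneck 8, flow now 8.
Augment Well→M3→P1→Ref: bottleneck 3, flow now 11.
Augment Well→M3→P2→Ref: bottleneck 5, flow now 16.
Augment Well→M2→P1→P2→Ref: bottleneck 3, flow now 19.
No augmenting path remains; maximum flow = 19.
By max-flow min-cut, the minimum cut capacity equals the max flow.
In the residual graph, reachable from Well: {Well, P5, M3, M2, P1}.
Min-cut edges: M3→P2 (5), P1→P2 (3), P1→Ref (11); capacity 5 + 3 + 11 = 19.

19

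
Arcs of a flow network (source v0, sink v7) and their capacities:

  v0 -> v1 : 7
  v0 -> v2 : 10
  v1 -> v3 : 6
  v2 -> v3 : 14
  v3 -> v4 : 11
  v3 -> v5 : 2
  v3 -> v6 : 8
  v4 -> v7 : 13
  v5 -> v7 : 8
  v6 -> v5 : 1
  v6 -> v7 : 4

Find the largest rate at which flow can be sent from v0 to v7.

Augment v0→v1→v3→v4→v7: bottleneck 6, flow now 6.
Augment v0→v2→v3→v4→v7: bottleneck 5, flow now 11.
Augment v0→v2→v3→v5→v7: bottleneck 2, flow now 13.
Augment v0→v2→v3→v6→v7: bottleneck 3, flow now 16.
No augmenting path remains; maximum flow = 16.
In the residual graph, reachable from v0: {v0, v1}.
Min-cut edges: v0→v2 (10), v1→v3 (6); capacity 10 + 6 = 16.
This cut is saturated, so no flow can exceed 16.

16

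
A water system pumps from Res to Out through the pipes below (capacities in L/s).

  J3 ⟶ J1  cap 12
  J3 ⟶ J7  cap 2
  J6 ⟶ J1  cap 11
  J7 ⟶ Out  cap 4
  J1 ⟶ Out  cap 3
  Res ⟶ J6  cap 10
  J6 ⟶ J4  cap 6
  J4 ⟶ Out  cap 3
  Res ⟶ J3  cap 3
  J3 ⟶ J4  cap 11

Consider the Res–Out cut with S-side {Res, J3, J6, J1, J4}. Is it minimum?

Yes — it is a minimum cut (capacity 8).

Given cut capacity: 2 + 3 + 3 = 8.
Augment Res→J3→J1→Out: bottleneck 3, flow now 3.
Augment Res→J6→J4→Out: bottleneck 3, flow now 6.
Augment Res→J6→J1→J3→J7→Out: bottleneck 2, flow now 8. (uses reverse residual edge)
No augmenting path remains; maximum flow = 8.
Cut capacity 8 equals the max flow, so it is a minimum cut.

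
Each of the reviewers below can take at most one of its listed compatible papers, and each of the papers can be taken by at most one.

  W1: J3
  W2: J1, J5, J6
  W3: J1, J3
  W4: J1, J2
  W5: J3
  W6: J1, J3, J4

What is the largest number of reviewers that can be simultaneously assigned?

5

Unit-capacity flow: source→left, listed edges, right→sink; max matching = max flow.
Augmenting path W1→J3 (+1); matched 1.
Augmenting path W2→J1 (+1); matched 2.
Augmenting path W4→J2 (+1); matched 3.
Augmenting path W6→J4 (+1); matched 4.
Augmenting path W3→J1→W2→J5 (+1); matched 5.
No augmenting path remains; maximum matching = 5.
König certificate: {W2, W3, W4, W6, J3} is a vertex cover of size 5 (every listed pair touches it), so no matching can be larger.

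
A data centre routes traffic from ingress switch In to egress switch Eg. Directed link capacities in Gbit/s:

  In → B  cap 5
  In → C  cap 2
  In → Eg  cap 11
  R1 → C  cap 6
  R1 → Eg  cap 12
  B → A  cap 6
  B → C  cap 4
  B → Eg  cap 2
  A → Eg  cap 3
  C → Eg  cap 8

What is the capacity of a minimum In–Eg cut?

18

Augment In→Eg: bottleneck 11, flow now 11.
Augment In→B→Eg: bottleneck 2, flow now 13.
Augment In→C→Eg: bottleneck 2, flow now 15.
Augment In→B→A→Eg: bottleneck 3, flow now 18.
No augmenting path remains; maximum flow = 18.
By max-flow min-cut, the minimum cut capacity equals the max flow.
In the residual graph, reachable from In: {In}.
Min-cut edges: In→B (5), In→C (2), In→Eg (11); capacity 5 + 2 + 11 = 18.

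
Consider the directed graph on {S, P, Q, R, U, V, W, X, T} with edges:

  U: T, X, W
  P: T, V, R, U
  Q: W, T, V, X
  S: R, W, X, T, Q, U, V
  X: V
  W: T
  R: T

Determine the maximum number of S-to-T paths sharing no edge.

5

Assign every edge capacity 1; by Menger, the answer equals the max flow.
Path S→T (+1); total 1.
Path S→Q→T (+1); total 2.
Path S→R→T (+1); total 3.
Path S→U→T (+1); total 4.
Path S→W→T (+1); total 5.
No residual S→T path; max flow = 5.
Certifying cut of size 5: {S→Q, S→R, S→T, S→U, S→W}.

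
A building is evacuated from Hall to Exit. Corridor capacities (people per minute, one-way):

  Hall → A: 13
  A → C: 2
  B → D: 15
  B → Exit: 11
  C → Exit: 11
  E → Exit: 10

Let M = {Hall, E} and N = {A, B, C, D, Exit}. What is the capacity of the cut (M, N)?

Edges leaving {Hall, E}: Hall→A (13), E→Exit (10).
Cut capacity = 13 + 10 = 23.

23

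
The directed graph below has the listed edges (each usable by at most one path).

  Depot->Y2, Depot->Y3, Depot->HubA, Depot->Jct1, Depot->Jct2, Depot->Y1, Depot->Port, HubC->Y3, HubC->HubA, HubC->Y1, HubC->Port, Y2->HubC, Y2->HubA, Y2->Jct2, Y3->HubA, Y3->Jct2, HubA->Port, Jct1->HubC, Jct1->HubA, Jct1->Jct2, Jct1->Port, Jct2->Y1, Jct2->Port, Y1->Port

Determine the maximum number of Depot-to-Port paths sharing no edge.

6

Assign every edge capacity 1; by Menger, the answer equals the max flow.
Path Depot→Port (+1); total 1.
Path Depot→HubA→Port (+1); total 2.
Path Depot→Jct1→Port (+1); total 3.
Path Depot→Jct2→Port (+1); total 4.
Path Depot→Y1→Port (+1); total 5.
Path Depot→Y2→HubC→Port (+1); total 6.
No residual Depot→Port path; max flow = 6.
Certifying cut of size 6: {Depot→Jct1, Depot→Port, Depot→Y2, HubA→Port, Jct2→Port, Y1→Port}.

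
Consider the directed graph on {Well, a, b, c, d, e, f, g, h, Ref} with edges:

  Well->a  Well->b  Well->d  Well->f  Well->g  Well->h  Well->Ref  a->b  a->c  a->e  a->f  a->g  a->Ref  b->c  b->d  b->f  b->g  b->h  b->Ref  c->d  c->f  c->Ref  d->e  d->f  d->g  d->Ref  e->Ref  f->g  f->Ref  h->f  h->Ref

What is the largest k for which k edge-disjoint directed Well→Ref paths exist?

Assign every edge capacity 1; by Menger, the answer equals the max flow.
Path Well→Ref (+1); total 1.
Path Well→a→Ref (+1); total 2.
Path Well→b→Ref (+1); total 3.
Path Well→d→Ref (+1); total 4.
Path Well→f→Ref (+1); total 5.
Path Well→h→Ref (+1); total 6.
No residual Well→Ref path; max flow = 6.
Certifying cut of size 6: {Well→Ref, Well→a, Well→b, Well→d, Well→f, Well→h}.

6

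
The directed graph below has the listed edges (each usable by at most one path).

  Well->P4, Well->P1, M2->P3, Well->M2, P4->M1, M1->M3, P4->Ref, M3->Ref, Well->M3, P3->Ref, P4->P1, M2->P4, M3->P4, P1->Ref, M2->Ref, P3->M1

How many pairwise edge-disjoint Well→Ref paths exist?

Assign every edge capacity 1; by Menger, the answer equals the max flow.
Path Well→P4→Ref (+1); total 1.
Path Well→P1→Ref (+1); total 2.
Path Well→M2→Ref (+1); total 3.
Path Well→M3→Ref (+1); total 4.
No residual Well→Ref path; max flow = 4.
Certifying cut of size 4: {Well→M2, Well→M3, Well→P1, Well→P4}.

4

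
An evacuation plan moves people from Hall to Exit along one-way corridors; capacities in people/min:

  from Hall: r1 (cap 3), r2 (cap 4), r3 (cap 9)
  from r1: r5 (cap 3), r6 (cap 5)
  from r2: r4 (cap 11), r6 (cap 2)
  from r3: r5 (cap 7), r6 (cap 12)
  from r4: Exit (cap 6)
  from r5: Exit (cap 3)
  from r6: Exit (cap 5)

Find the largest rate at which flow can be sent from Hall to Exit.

Augment Hall→r1→r5→Exit: bottleneck 3, flow now 3.
Augment Hall→r2→r4→Exit: bottleneck 4, flow now 7.
Augment Hall→r3→r6→Exit: bottleneck 5, flow now 12.
No augmenting path remains; maximum flow = 12.
In the residual graph, reachable from Hall: {Hall, r1, r3, r5, r6}.
Min-cut edges: Hall→r2 (4), r5→Exit (3), r6→Exit (5); capacity 4 + 3 + 5 = 12.
This cut is saturated, so no flow can exceed 12.

12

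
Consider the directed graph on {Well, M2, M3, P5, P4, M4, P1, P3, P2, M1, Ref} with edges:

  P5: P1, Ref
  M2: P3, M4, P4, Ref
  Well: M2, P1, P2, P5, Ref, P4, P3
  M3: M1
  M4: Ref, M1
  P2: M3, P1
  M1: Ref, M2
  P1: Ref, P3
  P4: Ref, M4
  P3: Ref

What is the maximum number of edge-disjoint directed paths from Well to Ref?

7

Assign every edge capacity 1; by Menger, the answer equals the max flow.
Path Well→Ref (+1); total 1.
Path Well→M2→Ref (+1); total 2.
Path Well→P5→Ref (+1); total 3.
Path Well→P4→Ref (+1); total 4.
Path Well→P1→Ref (+1); total 5.
Path Well→P3→Ref (+1); total 6.
Path Well→P2→M3→M1→Ref (+1); total 7.
No residual Well→Ref path; max flow = 7.
Certifying cut of size 7: {Well→M2, Well→P1, Well→P2, Well→P3, Well→P4, Well→P5, Well→Ref}.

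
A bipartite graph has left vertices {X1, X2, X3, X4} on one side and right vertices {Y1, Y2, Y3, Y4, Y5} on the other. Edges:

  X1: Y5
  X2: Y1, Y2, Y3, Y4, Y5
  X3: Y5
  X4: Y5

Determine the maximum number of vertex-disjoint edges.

Unit-capacity flow: source→left, listed edges, right→sink; max matching = max flow.
Augmenting path X1→Y5 (+1); matched 1.
Augmenting path X2→Y1 (+1); matched 2.
No augmenting path remains; maximum matching = 2.
König certificate: {X2, Y5} is a vertex cover of size 2 (every listed pair touches it), so no matching can be larger.

2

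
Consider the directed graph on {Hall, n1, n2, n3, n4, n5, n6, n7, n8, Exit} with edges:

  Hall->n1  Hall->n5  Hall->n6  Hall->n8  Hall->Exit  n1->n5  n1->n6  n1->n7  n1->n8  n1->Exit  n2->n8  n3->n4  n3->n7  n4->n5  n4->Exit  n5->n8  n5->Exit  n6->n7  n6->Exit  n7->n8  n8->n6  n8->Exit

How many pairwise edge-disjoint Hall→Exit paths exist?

5

Assign every edge capacity 1; by Menger, the answer equals the max flow.
Path Hall→Exit (+1); total 1.
Path Hall→n1→Exit (+1); total 2.
Path Hall→n5→Exit (+1); total 3.
Path Hall→n6→Exit (+1); total 4.
Path Hall→n8→Exit (+1); total 5.
No residual Hall→Exit path; max flow = 5.
Certifying cut of size 5: {Hall→Exit, Hall→n1, Hall→n5, Hall→n6, Hall→n8}.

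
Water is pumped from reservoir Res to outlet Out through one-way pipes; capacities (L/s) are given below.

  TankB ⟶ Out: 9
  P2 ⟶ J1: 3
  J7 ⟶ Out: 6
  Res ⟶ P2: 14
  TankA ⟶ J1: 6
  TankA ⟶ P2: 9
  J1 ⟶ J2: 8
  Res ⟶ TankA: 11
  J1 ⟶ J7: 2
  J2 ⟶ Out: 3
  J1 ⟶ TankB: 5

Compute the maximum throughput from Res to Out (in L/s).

Augment Res→TankA→J1→J2→Out: bottleneck 3, flow now 3.
Augment Res→TankA→J1→J7→Out: bottleneck 2, flow now 5.
Augment Res→TankA→J1→TankB→Out: bottleneck 1, flow now 6.
Augment Res→P2→J1→TankB→Out: bottleneck 3, flow now 9.
No augmenting path remains; maximum flow = 9.
In the residual graph, reachable from Res: {Res, TankA, P2}.
Min-cut edges: TankA→J1 (6), P2→J1 (3); capacity 6 + 3 = 9.
This cut is saturated, so no flow can exceed 9.

9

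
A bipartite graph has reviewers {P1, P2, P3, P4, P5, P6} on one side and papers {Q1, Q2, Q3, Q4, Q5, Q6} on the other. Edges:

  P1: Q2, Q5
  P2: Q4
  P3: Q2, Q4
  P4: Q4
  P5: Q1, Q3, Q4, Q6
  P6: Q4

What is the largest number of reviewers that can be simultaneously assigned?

Unit-capacity flow: source→left, listed edges, right→sink; max matching = max flow.
Augmenting path P1→Q2 (+1); matched 1.
Augmenting path P2→Q4 (+1); matched 2.
Augmenting path P5→Q1 (+1); matched 3.
Augmenting path P3→Q2→P1→Q5 (+1); matched 4.
No augmenting path remains; maximum matching = 4.
König certificate: {P1, P3, P5, Q4} is a vertex cover of size 4 (every listed pair touches it), so no matching can be larger.

4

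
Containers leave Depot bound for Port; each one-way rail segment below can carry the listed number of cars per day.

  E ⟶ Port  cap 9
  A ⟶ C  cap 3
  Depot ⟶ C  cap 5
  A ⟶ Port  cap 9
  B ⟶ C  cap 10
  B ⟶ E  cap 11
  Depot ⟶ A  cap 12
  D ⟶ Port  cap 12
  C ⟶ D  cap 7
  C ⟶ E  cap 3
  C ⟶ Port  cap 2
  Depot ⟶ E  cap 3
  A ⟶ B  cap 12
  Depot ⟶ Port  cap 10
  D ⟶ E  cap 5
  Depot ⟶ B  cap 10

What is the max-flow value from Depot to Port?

Augment Depot→Port: bottleneck 10, flow now 10.
Augment Depot→A→Port: bottleneck 9, flow now 19.
Augment Depot→C→Port: bottleneck 2, flow now 21.
Augment Depot→E→Port: bottleneck 3, flow now 24.
Augment Depot→B→E→Port: bottleneck 6, flow now 30.
Augment Depot→C→D→Port: bottleneck 3, flow now 33.
Augment Depot→A→C→D→Port: bottleneck 3, flow now 36.
Augment Depot→B→C→D→Port: bottleneck 1, flow now 37.
No augmenting path remains; maximum flow = 37.
In the residual graph, reachable from Depot: {Depot, A, B, C, E}.
Min-cut edges: Depot→Port (10), A→Port (9), C→D (7), C→Port (2), E→Port (9); capacity 10 + 9 + 7 + 2 + 9 = 37.
This cut is saturated, so no flow can exceed 37.

37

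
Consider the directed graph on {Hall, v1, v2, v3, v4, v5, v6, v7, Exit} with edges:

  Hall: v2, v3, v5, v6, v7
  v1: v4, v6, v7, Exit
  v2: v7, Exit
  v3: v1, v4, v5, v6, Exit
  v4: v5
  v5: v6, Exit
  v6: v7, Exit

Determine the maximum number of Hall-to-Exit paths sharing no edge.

4

Assign every edge capacity 1; by Menger, the answer equals the max flow.
Path Hall→v2→Exit (+1); total 1.
Path Hall→v3→Exit (+1); total 2.
Path Hall→v5→Exit (+1); total 3.
Path Hall→v6→Exit (+1); total 4.
No residual Hall→Exit path; max flow = 4.
Certifying cut of size 4: {Hall→v2, Hall→v3, Hall→v5, Hall→v6}.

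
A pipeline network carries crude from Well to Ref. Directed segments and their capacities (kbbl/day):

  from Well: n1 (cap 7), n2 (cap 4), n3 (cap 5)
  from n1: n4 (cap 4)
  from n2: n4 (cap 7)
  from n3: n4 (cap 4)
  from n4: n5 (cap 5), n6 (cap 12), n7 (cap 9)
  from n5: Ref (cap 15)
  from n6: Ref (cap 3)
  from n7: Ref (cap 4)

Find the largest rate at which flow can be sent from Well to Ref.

12

Augment Well→n1→n4→n5→Ref: bottleneck 4, flow now 4.
Augment Well→n2→n4→n5→Ref: bottleneck 1, flow now 5.
Augment Well→n2→n4→n6→Ref: bottleneck 3, flow now 8.
Augment Well→n3→n4→n7→Ref: bottleneck 4, flow now 12.
No augmenting path remains; maximum flow = 12.
In the residual graph, reachable from Well: {Well, n1, n3}.
Min-cut edges: Well→n2 (4), n1→n4 (4), n3→n4 (4); capacity 4 + 4 + 4 = 12.
This cut is saturated, so no flow can exceed 12.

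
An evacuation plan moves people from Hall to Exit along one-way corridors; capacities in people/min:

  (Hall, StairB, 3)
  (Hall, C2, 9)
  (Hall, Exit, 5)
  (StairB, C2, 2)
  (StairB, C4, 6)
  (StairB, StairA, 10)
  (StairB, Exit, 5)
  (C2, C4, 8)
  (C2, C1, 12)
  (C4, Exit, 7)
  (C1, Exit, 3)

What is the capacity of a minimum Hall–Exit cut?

17

Augment Hall→Exit: bottleneck 5, flow now 5.
Augment Hall→StairB→Exit: bottleneck 3, flow now 8.
Augment Hall→C2→C4→Exit: bottleneck 7, flow now 15.
Augment Hall→C2→C1→Exit: bottleneck 2, flow now 17.
No augmenting path remains; maximum flow = 17.
By max-flow min-cut, the minimum cut capacity equals the max flow.
In the residual graph, reachable from Hall: {Hall}.
Min-cut edges: Hall→StairB (3), Hall→C2 (9), Hall→Exit (5); capacity 3 + 9 + 5 = 17.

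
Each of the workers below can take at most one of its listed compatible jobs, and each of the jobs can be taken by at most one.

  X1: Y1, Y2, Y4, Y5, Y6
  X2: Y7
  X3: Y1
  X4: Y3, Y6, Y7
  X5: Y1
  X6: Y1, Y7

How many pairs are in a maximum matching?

Unit-capacity flow: source→left, listed edges, right→sink; max matching = max flow.
Augmenting path X1→Y1 (+1); matched 1.
Augmenting path X2→Y7 (+1); matched 2.
Augmenting path X4→Y3 (+1); matched 3.
Augmenting path X3→Y1→X1→Y2 (+1); matched 4.
No augmenting path remains; maximum matching = 4.
König certificate: {X1, X4, Y1, Y7} is a vertex cover of size 4 (every listed pair touches it), so no matching can be larger.

4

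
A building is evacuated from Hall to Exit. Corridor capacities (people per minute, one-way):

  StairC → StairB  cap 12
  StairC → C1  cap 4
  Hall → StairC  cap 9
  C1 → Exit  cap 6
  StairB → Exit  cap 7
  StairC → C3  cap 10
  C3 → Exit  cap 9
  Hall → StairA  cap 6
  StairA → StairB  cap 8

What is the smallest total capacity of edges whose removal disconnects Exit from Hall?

Augment Hall→StairA→StairB→Exit: bottleneck 6, flow now 6.
Augment Hall→StairC→C1→Exit: bottleneck 4, flow now 10.
Augment Hall→StairC→StairB→Exit: bottleneck 1, flow now 11.
Augment Hall→StairC→C3→Exit: bottleneck 4, flow now 15.
No augmenting path remains; maximum flow = 15.
By max-flow min-cut, the minimum cut capacity equals the max flow.
In the residual graph, reachable from Hall: {Hall}.
Min-cut edges: Hall→StairA (6), Hall→StairC (9); capacity 6 + 9 = 15.

15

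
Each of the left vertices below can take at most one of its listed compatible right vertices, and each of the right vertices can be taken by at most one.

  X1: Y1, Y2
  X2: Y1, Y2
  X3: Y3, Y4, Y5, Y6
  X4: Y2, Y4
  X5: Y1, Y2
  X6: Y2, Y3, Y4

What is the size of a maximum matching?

Unit-capacity flow: source→left, listed edges, right→sink; max matching = max flow.
Augmenting path X1→Y1 (+1); matched 1.
Augmenting path X2→Y2 (+1); matched 2.
Augmenting path X3→Y3 (+1); matched 3.
Augmenting path X4→Y4 (+1); matched 4.
Augmenting path X6→Y3→X3→Y5 (+1); matched 5.
No augmenting path remains; maximum matching = 5.
König certificate: {X3, X4, X6, Y1, Y2} is a vertex cover of size 5 (every listed pair touches it), so no matching can be larger.

5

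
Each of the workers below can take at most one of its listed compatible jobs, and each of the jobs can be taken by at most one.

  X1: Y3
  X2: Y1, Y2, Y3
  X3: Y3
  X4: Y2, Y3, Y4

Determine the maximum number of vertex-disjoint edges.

3

Unit-capacity flow: source→left, listed edges, right→sink; max matching = max flow.
Augmenting path X1→Y3 (+1); matched 1.
Augmenting path X2→Y1 (+1); matched 2.
Augmenting path X4→Y2 (+1); matched 3.
No augmenting path remains; maximum matching = 3.
König certificate: {X2, X4, Y3} is a vertex cover of size 3 (every listed pair touches it), so no matching can be larger.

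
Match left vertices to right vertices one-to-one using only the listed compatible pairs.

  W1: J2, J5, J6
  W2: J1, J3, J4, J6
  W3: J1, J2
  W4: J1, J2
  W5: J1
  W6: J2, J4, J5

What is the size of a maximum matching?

5

Unit-capacity flow: source→left, listed edges, right→sink; max matching = max flow.
Augmenting path W1→J2 (+1); matched 1.
Augmenting path W2→J1 (+1); matched 2.
Augmenting path W6→J4 (+1); matched 3.
Augmenting path W3→J1→W2→J3 (+1); matched 4.
Augmenting path W4→J2→W1→J5 (+1); matched 5.
No augmenting path remains; maximum matching = 5.
König certificate: {W1, W2, W6, J1, J2} is a vertex cover of size 5 (every listed pair touches it), so no matching can be larger.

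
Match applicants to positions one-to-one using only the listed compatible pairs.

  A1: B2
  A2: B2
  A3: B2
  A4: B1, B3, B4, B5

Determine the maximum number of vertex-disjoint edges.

2

Unit-capacity flow: source→left, listed edges, right→sink; max matching = max flow.
Augmenting path A1→B2 (+1); matched 1.
Augmenting path A4→B1 (+1); matched 2.
No augmenting path remains; maximum matching = 2.
König certificate: {A4, B2} is a vertex cover of size 2 (every listed pair touches it), so no matching can be larger.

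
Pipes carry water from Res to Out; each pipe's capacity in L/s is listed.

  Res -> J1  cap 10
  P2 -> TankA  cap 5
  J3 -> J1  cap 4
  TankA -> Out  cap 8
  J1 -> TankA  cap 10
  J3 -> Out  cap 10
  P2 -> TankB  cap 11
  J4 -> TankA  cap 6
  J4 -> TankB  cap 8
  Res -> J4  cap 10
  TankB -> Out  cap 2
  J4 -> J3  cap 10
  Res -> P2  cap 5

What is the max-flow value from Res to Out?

Augment Res→J4→J3→Out: bottleneck 10, flow now 10.
Augment Res→P2→TankA→Out: bottleneck 5, flow now 15.
Augment Res→J1→TankA→Out: bottleneck 3, flow now 18.
Augment Res→J1→TankA→P2→TankB→Out: bottleneck 2, flow now 20. (uses reverse residual edge)
No augmenting path remains; maximum flow = 20.
In the residual graph, reachable from Res: {Res, P2, J1, TankA, TankB}.
Min-cut edges: Res→J4 (10), TankA→Out (8), TankB→Out (2); capacity 10 + 8 + 2 = 20.
This cut is saturated, so no flow can exceed 20.

20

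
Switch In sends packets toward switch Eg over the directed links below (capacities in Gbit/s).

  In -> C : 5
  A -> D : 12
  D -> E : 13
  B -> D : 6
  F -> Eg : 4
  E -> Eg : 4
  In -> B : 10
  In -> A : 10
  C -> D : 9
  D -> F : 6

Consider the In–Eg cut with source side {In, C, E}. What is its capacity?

Edges leaving {In, C, E}: In→A (10), In→B (10), C→D (9), E→Eg (4).
Cut capacity = 10 + 10 + 9 + 4 = 33.

33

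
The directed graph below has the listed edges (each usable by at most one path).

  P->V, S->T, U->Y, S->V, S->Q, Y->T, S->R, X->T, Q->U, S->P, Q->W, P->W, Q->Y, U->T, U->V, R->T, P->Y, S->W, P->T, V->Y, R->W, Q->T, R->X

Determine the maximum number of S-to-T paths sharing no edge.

Assign every edge capacity 1; by Menger, the answer equals the max flow.
Path S→T (+1); total 1.
Path S→P→T (+1); total 2.
Path S→Q→T (+1); total 3.
Path S→R→T (+1); total 4.
Path S→V→Y→T (+1); total 5.
No residual S→T path; max flow = 5.
Certifying cut of size 5: {S→P, S→Q, S→R, S→T, S→V}.

5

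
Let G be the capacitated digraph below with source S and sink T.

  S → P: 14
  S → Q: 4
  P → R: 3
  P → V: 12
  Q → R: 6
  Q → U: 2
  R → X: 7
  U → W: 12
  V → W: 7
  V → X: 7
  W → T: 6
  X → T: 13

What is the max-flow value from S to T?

Augment S→P→R→X→T: bottleneck 3, flow now 3.
Augment S→P→V→W→T: bottleneck 6, flow now 9.
Augment S→P→V→X→T: bottleneck 5, flow now 14.
Augment S→Q→R→X→T: bottleneck 4, flow now 18.
No augmenting path remains; maximum flow = 18.
In the residual graph, reachable from S: {S}.
Min-cut edges: S→P (14), S→Q (4); capacity 14 + 4 = 18.
This cut is saturated, so no flow can exceed 18.

18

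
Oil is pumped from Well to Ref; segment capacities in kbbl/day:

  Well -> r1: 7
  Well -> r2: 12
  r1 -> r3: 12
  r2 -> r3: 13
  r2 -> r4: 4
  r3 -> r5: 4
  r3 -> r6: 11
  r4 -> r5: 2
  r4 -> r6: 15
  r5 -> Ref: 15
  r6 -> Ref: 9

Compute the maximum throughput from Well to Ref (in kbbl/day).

Augment Well→r1→r3→r5→Ref: bottleneck 4, flow now 4.
Augment Well→r1→r3→r6→Ref: bottleneck 3, flow now 7.
Augment Well→r2→r3→r6→Ref: bottleneck 6, flow now 13.
Augment Well→r2→r4→r5→Ref: bottleneck 2, flow now 15.
No augmenting path remains; maximum flow = 15.
In the residual graph, reachable from Well: {Well, r1, r2, r3, r4, r6}.
Min-cut edges: r3→r5 (4), r4→r5 (2), r6→Ref (9); capacity 4 + 2 + 9 = 15.
This cut is saturated, so no flow can exceed 15.

15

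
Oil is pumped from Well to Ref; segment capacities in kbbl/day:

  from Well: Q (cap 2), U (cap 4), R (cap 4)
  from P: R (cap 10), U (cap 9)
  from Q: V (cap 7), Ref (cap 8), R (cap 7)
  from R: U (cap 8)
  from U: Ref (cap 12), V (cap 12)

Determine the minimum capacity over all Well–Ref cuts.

Augment Well→Q→Ref: bottleneck 2, flow now 2.
Augment Well→U→Ref: bottleneck 4, flow now 6.
Augment Well→R→U→Ref: bottleneck 4, flow now 10.
No augmenting path remains; maximum flow = 10.
By max-flow min-cut, the minimum cut capacity equals the max flow.
In the residual graph, reachable from Well: {Well}.
Min-cut edges: Well→Q (2), Well→R (4), Well→U (4); capacity 2 + 4 + 4 = 10.

10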